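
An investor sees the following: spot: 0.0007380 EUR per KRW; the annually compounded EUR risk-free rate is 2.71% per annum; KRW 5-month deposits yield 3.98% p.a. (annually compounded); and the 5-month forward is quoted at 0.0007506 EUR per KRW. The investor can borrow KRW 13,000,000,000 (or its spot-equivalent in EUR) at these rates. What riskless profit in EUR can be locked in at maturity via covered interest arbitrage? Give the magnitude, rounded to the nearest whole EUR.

T = 5/12 years.
Invest the KRW and cover forward: 13,000,000,000 × 1.016394771 × 0.0007506 = EUR 9,917,776.90.
Convert at spot and invest in EUR: 13,000,000,000 × 0.0007380 × 1.01120367 = EUR 9,701,488.01.
The quoted forward overvalues KRW, so borrow EUR, buy KRW at spot, deposit the KRW at 3.98%, and sell the proceeds forward at 0.0007506.
The gap between the two covered legs is EUR 216,289.

EUR 216,289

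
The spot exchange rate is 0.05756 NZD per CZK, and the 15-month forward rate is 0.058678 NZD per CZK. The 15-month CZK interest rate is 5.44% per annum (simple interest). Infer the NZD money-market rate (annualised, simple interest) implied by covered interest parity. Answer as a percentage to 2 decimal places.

T = 15/12 years.
F/S = 0.058678/0.05756 = 1.0194232 = (growth of NZD) / (growth of CZK).
The CZK side grows by 1 + 0.0544×15/12 = 1.068000.
Hence g_NZD = 1.088744.
(1.088744 − 1)/T = 0.070995, i.e. 7.10%.

7.10%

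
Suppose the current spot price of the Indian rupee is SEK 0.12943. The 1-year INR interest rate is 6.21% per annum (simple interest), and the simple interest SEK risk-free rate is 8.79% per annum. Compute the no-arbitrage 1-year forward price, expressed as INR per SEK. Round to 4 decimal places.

7.5430

T = 1 year.
SEK accumulates by 1 + 0.0879×1 = 1.087900.
INR accumulates by 1 + 0.0621×1 = 1.062100.
Forward (SEK per INR) = 0.12943 × 1.087900 / 1.062100 = 0.1325740.
Invert for INR per SEK: 1 / 0.1325740 = 7.5430.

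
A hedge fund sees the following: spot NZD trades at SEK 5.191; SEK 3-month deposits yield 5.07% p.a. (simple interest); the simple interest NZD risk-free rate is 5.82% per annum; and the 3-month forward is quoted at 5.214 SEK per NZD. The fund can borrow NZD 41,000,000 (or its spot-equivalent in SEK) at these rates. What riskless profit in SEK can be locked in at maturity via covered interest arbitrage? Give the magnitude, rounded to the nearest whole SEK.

SEK 1,355,779

T = 3/12 years.
Invest the NZD and cover forward: 41,000,000 × 1.014550 × 5.214 = SEK 216,884,411.70.
Convert at spot and invest in SEK: 41,000,000 × 5.191 × 1.012675 = SEK 215,528,632.93.
The quoted forward overvalues NZD, so borrow SEK, buy NZD at spot, deposit the NZD at 5.82%, and sell the proceeds forward at 5.214.
Arbitrage profit = |216,884,411.70 − 215,528,632.93| = SEK 1,355,779.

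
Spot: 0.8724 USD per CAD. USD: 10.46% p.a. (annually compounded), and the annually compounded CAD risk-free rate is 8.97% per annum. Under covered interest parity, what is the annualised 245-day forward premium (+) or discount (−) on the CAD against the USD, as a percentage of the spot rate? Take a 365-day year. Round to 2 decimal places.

T = 245/365 years.
CIP forward (USD per CAD) = 0.8724 × 1.0690565/1.0593553 = 0.8803891.
(F − S)/S ÷ T = (0.8803891 − 0.8724)/0.8724/(245/365) = 0.013643 → 1.36%.

+1.36%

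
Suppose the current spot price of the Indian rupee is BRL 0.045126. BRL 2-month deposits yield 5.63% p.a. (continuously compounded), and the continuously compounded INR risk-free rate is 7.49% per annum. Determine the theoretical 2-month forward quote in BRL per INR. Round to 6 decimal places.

0.044986

T = 2/12 years.
BRL accumulates by e^(0.0563×2/12) = 1.0094275.
INR growth factor: e^(0.0749×2/12) = 1.0125616.
So F = 0.045126 × 1.0094275 / 1.0125616 = 0.04498633 (BRL/INR).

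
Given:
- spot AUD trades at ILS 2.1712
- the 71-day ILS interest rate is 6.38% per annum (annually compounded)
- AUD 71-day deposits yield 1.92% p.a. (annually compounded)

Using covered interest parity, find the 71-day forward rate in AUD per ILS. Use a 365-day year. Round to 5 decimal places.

0.45675

T = 71/365 years.
Growth of 1 ILS over T: (1 + 0.0638)^(71/365) = 1.0121032.
AUD growth factor: (1 + 0.0192)^(71/365) = 1.0037062.
So F = 2.1712 × 1.0121032 / 1.0037062 = 2.189364 (ILS/AUD).
Invert for AUD per ILS: 1 / 2.189364 = 0.45675.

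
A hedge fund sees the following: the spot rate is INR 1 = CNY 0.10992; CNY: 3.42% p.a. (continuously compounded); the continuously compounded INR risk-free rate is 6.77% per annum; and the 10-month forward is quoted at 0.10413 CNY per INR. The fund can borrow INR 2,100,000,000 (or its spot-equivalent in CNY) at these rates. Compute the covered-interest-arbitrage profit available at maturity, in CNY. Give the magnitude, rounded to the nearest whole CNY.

CNY 6,140,916

T = 10/12 years.
Keep in INR, deliver into the forward: 2,100,000,000·1.05803844126·0.10413 = CNY 231,364,440.07.
Swap to CNY now, deposit: 2,100,000,000·0.10992·1.02891001083 = CNY 237,505,355.62.
The quoted forward undervalues INR, so borrow INR, convert to CNY at spot, deposit the CNY at 3.42%, and buy INR forward at 0.10413 to cover the loan.
Arbitrage profit = |231,364,440.07 − 237,505,355.62| = CNY 6,140,916.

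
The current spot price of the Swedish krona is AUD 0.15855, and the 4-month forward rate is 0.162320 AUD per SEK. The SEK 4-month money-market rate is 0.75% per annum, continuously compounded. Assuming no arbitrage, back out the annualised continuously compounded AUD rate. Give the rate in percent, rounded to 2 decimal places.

T = 4/12 years.
F/S = 0.16232/0.15855 = 1.0237780 = (growth of AUD) / (growth of SEK).
SEK growth factor: e^(0.0075×4/12) = 1.0025031.
That pins the AUD growth at 1.0263406.
Take logs: ln 1.0263406 / (4/12) = 0.077999, so 7.80%.

7.80%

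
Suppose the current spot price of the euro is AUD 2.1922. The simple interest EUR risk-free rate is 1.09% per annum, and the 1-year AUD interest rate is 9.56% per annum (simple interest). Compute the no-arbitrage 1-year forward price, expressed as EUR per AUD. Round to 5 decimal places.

T = 1 year.
AUD accumulates by 1 + 0.0956×1 = 1.095600.
Growth of 1 EUR over T: 1 + 0.0109×1 = 1.010900.
So F = 2.1922 × 1.095600 / 1.010900 = 2.375877 (AUD/EUR).
Invert for EUR per AUD: 1 / 2.375877 = 0.42090.

0.42090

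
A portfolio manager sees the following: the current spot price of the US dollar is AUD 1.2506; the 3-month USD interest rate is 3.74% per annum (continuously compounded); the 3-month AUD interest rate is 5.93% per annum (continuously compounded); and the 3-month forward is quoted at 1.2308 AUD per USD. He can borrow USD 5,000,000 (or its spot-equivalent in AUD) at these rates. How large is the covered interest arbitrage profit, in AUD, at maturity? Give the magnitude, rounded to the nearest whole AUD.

AUD 134,582

T = 3/12 years.
Keep in USD, deliver into the forward: 5,000,000·1.009393848·1.2308 = AUD 6,211,809.74.
Swap to AUD now, deposit: 5,000,000·1.2506·1.014935435 = AUD 6,346,391.28.
The quoted forward undervalues USD, so borrow USD, convert to AUD at spot, deposit the AUD at 5.93%, and buy USD forward at 1.2308 to cover the loan.
Arbitrage profit = |6,211,809.74 − 6,346,391.28| = AUD 134,582.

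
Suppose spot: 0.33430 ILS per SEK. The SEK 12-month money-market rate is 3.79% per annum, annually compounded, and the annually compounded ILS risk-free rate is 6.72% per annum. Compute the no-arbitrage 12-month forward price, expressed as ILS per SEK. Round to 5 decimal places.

0.34374

T = 1 year.
Growth of 1 ILS over T: (1 + 0.0672)^1 = 1.067200.
Growth of 1 SEK over T: (1 + 0.0379)^1 = 1.037900.
Forward (ILS per SEK) = 0.3343 × 1.067200 / 1.037900 = 0.3437373.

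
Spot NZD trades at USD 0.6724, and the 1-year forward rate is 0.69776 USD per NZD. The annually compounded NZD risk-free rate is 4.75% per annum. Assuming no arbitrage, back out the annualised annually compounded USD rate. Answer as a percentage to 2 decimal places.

8.70%

T = 1 year.
CIP gives F = S · g_USD/g_NZD, so g_USD/g_NZD = 0.69776/0.6724 = 1.0377156.
The NZD side grows by (1 + 0.0475)^1 = 1.047500.
So the USD growth factor = 1.0870071.
r = 1.0870071^(1/1) − 1 = 0.087007 → 8.70%.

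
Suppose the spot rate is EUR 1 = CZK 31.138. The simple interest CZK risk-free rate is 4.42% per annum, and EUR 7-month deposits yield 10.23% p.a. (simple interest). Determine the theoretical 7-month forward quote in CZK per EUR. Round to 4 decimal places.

T = 7/12 years.
CZK growth factor: 1 + 0.0442×7/12 = 1.02578333.
EUR accumulates by 1 + 0.1023×7/12 = 1.059675.
Forward (CZK per EUR) = 31.138 × 1.02578333 / 1.059675 = 30.142111.

30.1421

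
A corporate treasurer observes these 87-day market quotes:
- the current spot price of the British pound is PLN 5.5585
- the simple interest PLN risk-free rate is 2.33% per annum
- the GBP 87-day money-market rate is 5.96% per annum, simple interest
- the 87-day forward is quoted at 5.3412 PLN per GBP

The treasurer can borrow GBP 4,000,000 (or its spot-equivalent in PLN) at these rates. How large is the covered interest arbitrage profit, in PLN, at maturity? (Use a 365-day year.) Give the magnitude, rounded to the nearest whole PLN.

PLN 689,172

T = 87/365 years.
Route A — deposit GBP, sell forward: 4,000,000 × 1.0142060274 × 5.3412 = PLN 21,668,308.93.
Route B — convert at spot, deposit PLN: 4,000,000 × 5.5585 × 1.0055536986 = PLN 22,357,480.93.
The quoted forward undervalues GBP, so borrow GBP, convert to PLN at spot, deposit the PLN at 2.33%, and buy GBP forward at 5.3412 to cover the loan.
Profit = 22,357,480.93 − 21,668,308.93 = PLN 689,172.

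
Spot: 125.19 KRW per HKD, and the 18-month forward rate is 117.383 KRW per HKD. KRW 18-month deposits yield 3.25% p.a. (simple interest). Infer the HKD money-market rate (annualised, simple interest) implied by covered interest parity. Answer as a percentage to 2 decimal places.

7.90%

T = 18/12 years.
F/S = 117.383/125.19 = 0.9376388 = (growth of KRW) / (growth of HKD).
KRW growth factor: 1 + 0.0325×18/12 = 1.048750.
That pins the HKD growth at 1.1185011.
(1.1185011 − 1)/T = 0.079001, i.e. 7.90%.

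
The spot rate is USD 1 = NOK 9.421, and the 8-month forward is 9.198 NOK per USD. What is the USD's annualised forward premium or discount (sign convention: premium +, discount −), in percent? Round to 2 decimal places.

-3.55%

T = 8/12 years.
USD trades forward at -2.36705% vs spot over the period.
×(1/T) gives -3.55% p.a.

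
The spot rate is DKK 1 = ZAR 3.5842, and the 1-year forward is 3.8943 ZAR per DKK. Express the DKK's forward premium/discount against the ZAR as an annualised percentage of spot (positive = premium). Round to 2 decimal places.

T = 1 year.
(F − S)/S = (3.8943 − 3.5842)/3.5842 = 0.0865186.
Annualise by dividing by T: 0.0865186 / 1 = 0.086519 → 8.65%.

+8.65%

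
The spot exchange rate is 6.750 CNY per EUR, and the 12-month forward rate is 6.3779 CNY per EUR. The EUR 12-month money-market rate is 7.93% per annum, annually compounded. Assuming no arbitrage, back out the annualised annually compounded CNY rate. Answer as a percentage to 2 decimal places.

1.98%

T = 1 year.
By CIP, F/S equals the CNY-to-EUR growth ratio: 6.3779/6.75 = 0.9448741.
The EUR side grows by (1 + 0.0793)^1 = 1.079300.
That pins the CNY growth at 1.0198026.
Annualise: 1.0198026^(1/1) − 1 = 0.019803 = 1.98%.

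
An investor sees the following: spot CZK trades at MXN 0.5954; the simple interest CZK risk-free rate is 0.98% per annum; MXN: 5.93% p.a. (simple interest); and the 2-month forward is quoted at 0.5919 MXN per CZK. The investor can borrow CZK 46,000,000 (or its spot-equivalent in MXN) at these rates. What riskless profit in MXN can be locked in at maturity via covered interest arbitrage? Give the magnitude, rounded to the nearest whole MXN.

T = 2/12 years.
Route A — deposit CZK, sell forward: 46,000,000 × 1.0016333333 × 0.5919 = MXN 27,271,871.42.
Route B — convert at spot, deposit MXN: 46,000,000 × 0.5954 × 1.0098833333 = MXN 27,659,088.69.
The quoted forward undervalues CZK, so borrow CZK, convert to MXN at spot, deposit the MXN at 5.93%, and buy CZK forward at 0.5919 to cover the loan.
Profit = 27,659,088.69 − 27,271,871.42 = MXN 387,217.

MXN 387,217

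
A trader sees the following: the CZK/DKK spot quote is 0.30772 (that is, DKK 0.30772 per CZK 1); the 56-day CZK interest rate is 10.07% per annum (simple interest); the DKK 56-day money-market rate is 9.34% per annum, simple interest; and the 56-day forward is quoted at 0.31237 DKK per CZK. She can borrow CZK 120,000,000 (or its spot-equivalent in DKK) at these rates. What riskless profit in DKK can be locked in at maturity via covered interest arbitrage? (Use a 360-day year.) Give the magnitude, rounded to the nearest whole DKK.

DKK 608,673

T = 56/360 years.
Invest the CZK and cover forward: 120,000,000 × 1.0156644444 × 0.31237 = DKK 38,071,572.30.
Convert at spot and invest in DKK: 120,000,000 × 0.30772 × 1.0145288889 = DKK 37,462,899.56.
The quoted forward overvalues CZK, so borrow DKK, buy CZK at spot, deposit the CZK at 10.07%, and sell the proceeds forward at 0.31237.
Arbitrage profit = |38,071,572.30 − 37,462,899.56| = DKK 608,673.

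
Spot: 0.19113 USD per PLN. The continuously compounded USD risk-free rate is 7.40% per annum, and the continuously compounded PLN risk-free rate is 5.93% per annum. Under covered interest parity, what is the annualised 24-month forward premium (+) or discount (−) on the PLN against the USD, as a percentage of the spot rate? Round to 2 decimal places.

T = 2 years.
F = S · g_USD/g_PLN = 0.19113 × 1.1595129/1.1259195 = 0.19683263.
Annualised premium = (F − S)/S × (1/T) = (0.19683263 − 0.19113)/0.19113 ÷ 2 = 1.49%.

+1.49%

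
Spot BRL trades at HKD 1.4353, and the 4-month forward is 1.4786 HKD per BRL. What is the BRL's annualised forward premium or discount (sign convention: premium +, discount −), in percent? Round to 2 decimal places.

+9.05%

T = 4/12 years.
BRL trades forward at +3.01679% vs spot over the period.
Per annum: 0.0301679 / (4/12) = 0.090504 = 9.05%.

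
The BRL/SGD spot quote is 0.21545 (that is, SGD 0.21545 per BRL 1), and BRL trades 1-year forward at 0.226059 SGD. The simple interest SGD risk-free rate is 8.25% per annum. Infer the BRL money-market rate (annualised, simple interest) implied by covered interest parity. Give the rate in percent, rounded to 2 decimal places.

T = 1 year.
By CIP, F/S equals the SGD-to-BRL growth ratio: 0.226059/0.21545 = 1.0492411.
The SGD side grows by 1 + 0.0825×1 = 1.082500.
Hence g_BRL = 1.0316981.
r = (1.0316981 − 1)/1 = 0.031698 → 3.17%.

3.17%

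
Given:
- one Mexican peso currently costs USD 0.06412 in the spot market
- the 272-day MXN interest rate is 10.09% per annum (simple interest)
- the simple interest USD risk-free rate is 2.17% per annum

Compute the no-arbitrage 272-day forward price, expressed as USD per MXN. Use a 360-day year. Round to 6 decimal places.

T = 272/360 years.
USD growth factor: 1 + 0.0217×272/360 = 1.0163956.
MXN accumulates by 1 + 0.1009×272/360 = 1.0762356.
Forward (USD per MXN) = 0.06412 × 1.0163956 / 1.0762356 = 0.06055485.

0.060555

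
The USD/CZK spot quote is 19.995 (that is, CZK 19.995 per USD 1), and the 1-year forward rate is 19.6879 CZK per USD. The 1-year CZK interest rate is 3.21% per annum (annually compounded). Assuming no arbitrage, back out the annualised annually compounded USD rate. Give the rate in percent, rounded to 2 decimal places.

T = 1 year.
CIP gives F = S · g_CZK/g_USD, so g_CZK/g_USD = 19.6879/19.995 = 0.9846412.
CZK growth factor: (1 + 0.0321)^1 = 1.032100.
Hence g_USD = 1.0481991.
r = 1.0481991^(1/1) − 1 = 0.048199 → 4.82%.

4.82%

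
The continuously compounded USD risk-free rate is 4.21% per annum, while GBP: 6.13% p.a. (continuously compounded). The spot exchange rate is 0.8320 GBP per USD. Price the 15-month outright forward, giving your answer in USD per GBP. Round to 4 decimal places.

T = 15/12 years.
GBP growth factor: e^(0.0613×15/12) = 1.0796371.
USD growth factor: e^(0.0421×15/12) = 1.0540343.
Forward (GBP per USD) = 0.832 × 1.0796371 / 1.0540343 = 0.8522095.
Quoted the other way: 1/0.8522095 = 1.1734 USD per GBP.

1.1734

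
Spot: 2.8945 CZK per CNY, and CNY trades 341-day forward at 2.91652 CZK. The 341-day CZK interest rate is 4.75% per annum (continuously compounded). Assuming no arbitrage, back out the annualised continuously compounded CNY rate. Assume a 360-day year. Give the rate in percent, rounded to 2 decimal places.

T = 341/360 years.
By CIP, F/S equals the CZK-to-CNY growth ratio: 2.91652/2.8945 = 1.0076075.
The CZK side grows by e^(0.0475×341/360) = 1.0460206.
That pins the CNY growth at 1.0381231.
r = ln(1.0381231)/(341/360) = 0.039499 → 3.95%.

3.95%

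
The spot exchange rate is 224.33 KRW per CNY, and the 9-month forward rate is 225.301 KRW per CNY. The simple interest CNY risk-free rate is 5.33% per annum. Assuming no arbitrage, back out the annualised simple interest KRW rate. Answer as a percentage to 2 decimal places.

5.93%

T = 9/12 years.
By CIP, F/S equals the KRW-to-CNY growth ratio: 225.301/224.33 = 1.0043284.
The CNY side grows by 1 + 0.0533×9/12 = 1.039975.
Hence g_KRW = 1.0444764.
(1.0444764 − 1)/T = 0.059302, i.e. 5.93%.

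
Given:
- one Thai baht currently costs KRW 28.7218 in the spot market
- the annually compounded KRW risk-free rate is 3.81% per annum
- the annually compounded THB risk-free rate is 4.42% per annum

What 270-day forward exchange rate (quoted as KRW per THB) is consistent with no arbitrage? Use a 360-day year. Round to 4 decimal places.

T = 270/360 years.
KRW growth factor: (1 + 0.0381)^(270/360) = 1.02844103.
Growth of 1 THB over T: (1 + 0.0442)^(270/360) = 1.03297014.
So F = 28.7218 × 1.02844103 / 1.03297014 = 28.595868 (KRW/THB).

28.5959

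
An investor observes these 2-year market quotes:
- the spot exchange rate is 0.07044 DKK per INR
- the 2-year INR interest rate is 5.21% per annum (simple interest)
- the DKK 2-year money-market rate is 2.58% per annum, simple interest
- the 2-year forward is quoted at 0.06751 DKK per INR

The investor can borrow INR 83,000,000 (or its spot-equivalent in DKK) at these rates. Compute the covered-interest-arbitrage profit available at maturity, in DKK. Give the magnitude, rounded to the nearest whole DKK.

DKK 38,997

T = 2 years.
Route A — deposit INR, sell forward: 83,000,000 × 1.104200 × 0.06751 = DKK 6,187,196.99.
Route B — convert at spot, deposit DKK: 83,000,000 × 0.07044 × 1.051600 = DKK 6,148,200.43.
The quoted forward overvalues INR, so borrow DKK, buy INR at spot, deposit the INR at 5.21%, and sell the proceeds forward at 0.06751.
Profit = 6,187,196.99 − 6,148,200.43 = DKK 38,997.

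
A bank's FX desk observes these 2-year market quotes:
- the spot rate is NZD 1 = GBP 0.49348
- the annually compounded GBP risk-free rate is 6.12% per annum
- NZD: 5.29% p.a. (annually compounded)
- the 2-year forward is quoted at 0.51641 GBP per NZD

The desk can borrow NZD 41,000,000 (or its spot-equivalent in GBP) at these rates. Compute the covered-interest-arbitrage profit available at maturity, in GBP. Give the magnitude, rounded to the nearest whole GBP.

T = 2 years.
Route A — deposit NZD, sell forward: 41,000,000 × 1.10859841 × 0.51641 = GBP 23,472,143.50.
Route B — convert at spot, deposit GBP: 41,000,000 × 0.49348 × 1.12614544 = GBP 22,784,940.32.
The quoted forward overvalues NZD, so borrow GBP, buy NZD at spot, deposit the NZD at 5.29%, and sell the proceeds forward at 0.51641.
Profit = 23,472,143.50 − 22,784,940.32 = GBP 687,203.

GBP 687,203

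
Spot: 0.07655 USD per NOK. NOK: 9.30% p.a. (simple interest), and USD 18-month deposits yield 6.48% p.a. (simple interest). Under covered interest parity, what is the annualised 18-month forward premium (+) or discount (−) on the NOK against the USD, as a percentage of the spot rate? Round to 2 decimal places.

-2.47%

T = 18/12 years.
No-arbitrage forward: 0.07655 × 1.097200 / 1.139500 = 0.07370835 USD/NOK.
(F − S)/S ÷ T = (0.07370835 − 0.07655)/0.07655/(18/12) = -0.024748 → -2.47%.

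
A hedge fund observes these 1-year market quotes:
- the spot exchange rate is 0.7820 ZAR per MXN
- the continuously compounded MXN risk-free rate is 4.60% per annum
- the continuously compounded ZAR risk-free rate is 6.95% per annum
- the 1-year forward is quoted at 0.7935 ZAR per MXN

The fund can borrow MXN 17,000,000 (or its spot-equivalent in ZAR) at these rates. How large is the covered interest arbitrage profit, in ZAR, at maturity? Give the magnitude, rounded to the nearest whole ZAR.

T = 1 year.
Route A — deposit MXN, sell forward: 17,000,000 × 1.047074411 × 0.7935 = ZAR 14,124,510.27.
Route B — convert at spot, deposit ZAR: 17,000,000 × 0.7820 × 1.0719720612 = ZAR 14,250,796.58.
The quoted forward undervalues MXN, so borrow MXN, convert to ZAR at spot, deposit the ZAR at 6.95%, and buy MXN forward at 0.7935 to cover the loan.
Arbitrage profit = |14,124,510.27 − 14,250,796.58| = ZAR 126,286.

ZAR 126,286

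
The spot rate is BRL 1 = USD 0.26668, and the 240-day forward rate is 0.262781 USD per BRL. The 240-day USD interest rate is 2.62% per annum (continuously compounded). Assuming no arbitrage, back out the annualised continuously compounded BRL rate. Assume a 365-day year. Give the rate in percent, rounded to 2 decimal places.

T = 240/365 years.
CIP gives F = S · g_USD/g_BRL, so g_USD/g_BRL = 0.262781/0.26668 = 0.9853795.
The USD side grows by e^(0.0262×240/365) = 1.0173766.
That pins the BRL growth at 1.0324719.
r = ln(1.0324719)/(240/365) = 0.048599 → 4.86%.

4.86%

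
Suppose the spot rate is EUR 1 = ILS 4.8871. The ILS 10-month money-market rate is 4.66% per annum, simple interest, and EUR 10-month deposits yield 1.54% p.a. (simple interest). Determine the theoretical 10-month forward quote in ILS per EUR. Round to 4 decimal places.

T = 10/12 years.
ILS accumulates by 1 + 0.0466×10/12 = 1.0388333.
EUR growth factor: 1 + 0.0154×10/12 = 1.0128333.
Forward (ILS per EUR) = 4.8871 × 1.0388333 / 1.0128333 = 5.012555.

5.0126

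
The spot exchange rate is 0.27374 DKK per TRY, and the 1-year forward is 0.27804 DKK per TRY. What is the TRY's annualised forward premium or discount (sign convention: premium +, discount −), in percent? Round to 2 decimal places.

T = 1 year.
(F − S)/S = (0.27804 − 0.27374)/0.27374 = 0.0157083.
×(1/T) gives 1.57% p.a.

+1.57%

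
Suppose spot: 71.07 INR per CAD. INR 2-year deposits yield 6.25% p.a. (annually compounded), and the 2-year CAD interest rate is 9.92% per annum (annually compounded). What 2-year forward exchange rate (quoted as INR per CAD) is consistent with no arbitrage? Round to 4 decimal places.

66.4035

T = 2 years.
INR growth factor: (1 + 0.0625)^2 = 1.12890625.
CAD accumulates by (1 + 0.0992)^2 = 1.20824064.
CIP: F = S · (grow INR)/(grow CAD) = 71.07 × 1.12890625/1.20824064 = 66.403467 INR per CAD.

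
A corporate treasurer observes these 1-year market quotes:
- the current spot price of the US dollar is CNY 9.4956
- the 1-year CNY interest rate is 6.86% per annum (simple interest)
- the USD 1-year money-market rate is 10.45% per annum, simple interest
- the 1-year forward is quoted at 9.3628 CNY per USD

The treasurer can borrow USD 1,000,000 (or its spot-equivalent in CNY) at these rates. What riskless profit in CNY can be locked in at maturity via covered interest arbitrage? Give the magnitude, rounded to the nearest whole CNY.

T = 1 year.
Invest the USD and cover forward: 1,000,000 × 1.104500 × 9.3628 = CNY 10,341,212.60.
Convert at spot and invest in CNY: 1,000,000 × 9.4956 × 1.068600 = CNY 10,146,998.16.
The quoted forward overvalues USD, so borrow CNY, buy USD at spot, deposit the USD at 10.45%, and sell the proceeds forward at 9.3628.
The gap between the two covered legs is CNY 194,214.

CNY 194,214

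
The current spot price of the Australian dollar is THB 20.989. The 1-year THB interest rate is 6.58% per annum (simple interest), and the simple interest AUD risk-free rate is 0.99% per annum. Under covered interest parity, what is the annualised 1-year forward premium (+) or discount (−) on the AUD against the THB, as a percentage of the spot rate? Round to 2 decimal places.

+5.54%

T = 1 year.
CIP forward (THB per AUD) = 20.989 × 1.065800/1.009900 = 22.150783.
Annualised premium = (F − S)/S × (1/T) = (22.150783 − 20.989)/20.989 ÷ 1 = 5.54%.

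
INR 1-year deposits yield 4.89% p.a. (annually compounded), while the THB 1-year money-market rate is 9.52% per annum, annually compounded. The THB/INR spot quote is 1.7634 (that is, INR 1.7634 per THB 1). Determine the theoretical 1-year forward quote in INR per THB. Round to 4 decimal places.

1.6889

T = 1 year.
INR accumulates by (1 + 0.0489)^1 = 1.048900.
THB accumulates by (1 + 0.0952)^1 = 1.095200.
Forward (INR per THB) = 1.7634 × 1.048900 / 1.095200 = 1.688852.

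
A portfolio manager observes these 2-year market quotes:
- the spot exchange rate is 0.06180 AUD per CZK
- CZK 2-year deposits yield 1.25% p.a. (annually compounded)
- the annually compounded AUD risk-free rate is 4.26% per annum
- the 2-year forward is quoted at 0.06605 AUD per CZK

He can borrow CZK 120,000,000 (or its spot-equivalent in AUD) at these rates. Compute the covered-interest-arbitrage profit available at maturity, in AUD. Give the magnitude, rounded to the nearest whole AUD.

T = 2 years.
Keep in CZK, deliver into the forward: 120,000,000·1.02515625·0.06605 = AUD 8,125,388.44.
Swap to AUD now, deposit: 120,000,000·0.06180·1.08701476 = AUD 8,061,301.46.
The quoted forward overvalues CZK, so borrow AUD, buy CZK at spot, deposit the CZK at 1.25%, and sell the proceeds forward at 0.06605.
The gap between the two covered legs is AUD 64,087.

AUD 64,087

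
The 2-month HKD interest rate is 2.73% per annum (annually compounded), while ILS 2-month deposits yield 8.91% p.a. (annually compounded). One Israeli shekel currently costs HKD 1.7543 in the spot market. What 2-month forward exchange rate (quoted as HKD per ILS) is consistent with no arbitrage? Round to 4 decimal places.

1.7373

T = 2/12 years.
HKD growth factor: (1 + 0.0273)^(2/12) = 1.0044991.
Growth of 1 ILS over T: (1 + 0.0891)^(2/12) = 1.0143269.
Forward (HKD per ILS) = 1.7543 × 1.0044991 / 1.0143269 = 1.737303.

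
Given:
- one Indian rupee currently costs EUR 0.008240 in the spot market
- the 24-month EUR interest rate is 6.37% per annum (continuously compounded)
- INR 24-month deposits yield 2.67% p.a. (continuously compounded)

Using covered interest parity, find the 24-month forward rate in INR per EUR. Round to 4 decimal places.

112.7029

T = 2 years.
EUR accumulates by e^(0.0637×2) = 1.135871275.
Growth of 1 INR over T: e^(0.0267×2) = 1.054851501.
CIP: F = S · (grow EUR)/(grow INR) = 0.00824 × 1.135871275/1.054851501 = 0.00887288808 EUR per INR.
Invert for INR per EUR: 1 / 0.00887288808 = 112.7029.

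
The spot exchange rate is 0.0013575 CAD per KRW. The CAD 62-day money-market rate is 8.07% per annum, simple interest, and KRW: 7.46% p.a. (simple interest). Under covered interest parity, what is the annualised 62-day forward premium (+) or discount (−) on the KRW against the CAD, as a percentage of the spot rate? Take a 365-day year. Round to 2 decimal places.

T = 62/365 years.
No-arbitrage forward: 0.0013575 × 1.0137079 / 1.0126718 = 0.0013588889 CAD/KRW.
(F − S)/S ÷ T = (0.0013588889 − 0.0013575)/0.0013575/(62/365) = 0.006023 → 0.60%.

+0.60%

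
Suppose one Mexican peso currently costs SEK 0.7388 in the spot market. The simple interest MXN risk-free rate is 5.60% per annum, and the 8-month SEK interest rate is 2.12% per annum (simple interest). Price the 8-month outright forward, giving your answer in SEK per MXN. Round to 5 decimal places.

T = 8/12 years.
Growth of 1 SEK over T: 1 + 0.0212×8/12 = 1.0141333.
MXN growth factor: 1 + 0.0560×8/12 = 1.0373333.
So F = 0.7388 × 1.0141333 / 1.0373333 = 0.7222767 (SEK/MXN).

0.72228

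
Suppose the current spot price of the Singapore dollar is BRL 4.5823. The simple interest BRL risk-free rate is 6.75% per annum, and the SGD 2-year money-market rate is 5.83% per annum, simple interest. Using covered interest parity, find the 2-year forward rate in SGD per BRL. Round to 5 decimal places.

0.21469

T = 2 years.
BRL accumulates by 1 + 0.0675×2 = 1.135000.
SGD accumulates by 1 + 0.0583×2 = 1.116600.
So F = 4.5823 × 1.135000 / 1.116600 = 4.657810 (BRL/SGD).
Invert for SGD per BRL: 1 / 4.657810 = 0.21469.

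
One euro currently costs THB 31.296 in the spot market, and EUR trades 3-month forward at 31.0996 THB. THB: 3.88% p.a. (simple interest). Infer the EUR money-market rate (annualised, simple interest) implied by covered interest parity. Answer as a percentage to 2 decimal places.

T = 3/12 years.
F/S = 31.0996/31.296 = 0.9937244 = (growth of THB) / (growth of EUR).
The THB side grows by 1 + 0.0388×3/12 = 1.009700.
That pins the EUR growth at 1.0160765.
(1.0160765 − 1)/T = 0.064306, i.e. 6.43%.

6.43%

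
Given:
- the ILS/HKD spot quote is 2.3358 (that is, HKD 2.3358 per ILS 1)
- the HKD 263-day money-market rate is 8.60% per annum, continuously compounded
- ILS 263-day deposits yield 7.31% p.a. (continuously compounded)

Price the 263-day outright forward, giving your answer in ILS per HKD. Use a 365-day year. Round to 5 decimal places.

0.42416

T = 263/365 years.
Growth of 1 HKD over T: e^(0.0860×263/365) = 1.0639274.
ILS accumulates by e^(0.0731×263/365) = 1.0540839.
Forward (HKD per ILS) = 2.3358 × 1.0639274 / 1.0540839 = 2.357613.
Invert for ILS per HKD: 1 / 2.357613 = 0.42416.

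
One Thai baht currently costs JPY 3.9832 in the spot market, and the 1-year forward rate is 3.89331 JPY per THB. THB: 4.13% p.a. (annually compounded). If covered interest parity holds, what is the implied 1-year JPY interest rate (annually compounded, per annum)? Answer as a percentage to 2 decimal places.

1.78%

T = 1 year.
CIP gives F = S · g_JPY/g_THB, so g_JPY/g_THB = 3.89331/3.9832 = 0.9774327.
The THB side grows by (1 + 0.0413)^1 = 1.041300.
Hence g_JPY = 1.0178007.
r = 1.0178007^(1/1) − 1 = 0.017801 → 1.78%.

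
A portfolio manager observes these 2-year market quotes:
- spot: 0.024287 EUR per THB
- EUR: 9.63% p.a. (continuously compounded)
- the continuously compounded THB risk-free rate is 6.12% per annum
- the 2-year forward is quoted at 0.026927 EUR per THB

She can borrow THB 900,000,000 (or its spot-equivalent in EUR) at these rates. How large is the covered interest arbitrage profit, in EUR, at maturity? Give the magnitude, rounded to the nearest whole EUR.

EUR 888,800

T = 2 years.
Invest the THB and cover forward: 900,000,000 × 1.1302060938 × 0.026927 = EUR 27,389,753.54.
Convert at spot and invest in EUR: 900,000,000 × 0.024287 × 1.2123977374 = EUR 26,500,953.46.
The quoted forward overvalues THB, so borrow EUR, buy THB at spot, deposit the THB at 6.12%, and sell the proceeds forward at 0.026927.
Profit = 27,389,753.54 − 26,500,953.46 = EUR 888,800.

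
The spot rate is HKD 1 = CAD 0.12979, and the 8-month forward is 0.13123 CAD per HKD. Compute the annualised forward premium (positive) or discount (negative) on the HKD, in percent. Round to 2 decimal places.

T = 8/12 years.
Period premium: (0.13123 − 0.12979)/0.12979 = 0.0110948.
×(1/T) gives 1.66% p.a.

+1.66%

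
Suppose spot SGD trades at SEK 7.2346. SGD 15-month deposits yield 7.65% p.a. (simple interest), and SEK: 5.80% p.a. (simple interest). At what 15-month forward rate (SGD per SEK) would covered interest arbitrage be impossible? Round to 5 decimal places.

T = 15/12 years.
Growth of 1 SEK over T: 1 + 0.0580×15/12 = 1.072500.
SGD growth factor: 1 + 0.0765×15/12 = 1.095625.
So F = 7.2346 × 1.072500 / 1.095625 = 7.081902 (SEK/SGD).
Quoted the other way: 1/7.081902 = 0.14121 SGD per SEK.

0.14121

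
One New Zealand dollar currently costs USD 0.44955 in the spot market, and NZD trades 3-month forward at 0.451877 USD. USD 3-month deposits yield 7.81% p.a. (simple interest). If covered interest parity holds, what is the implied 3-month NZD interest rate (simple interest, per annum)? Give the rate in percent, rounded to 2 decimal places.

T = 3/12 years.
CIP gives F = S · g_USD/g_NZD, so g_USD/g_NZD = 0.451877/0.44955 = 1.0051763.
USD growth factor: 1 + 0.0781×3/12 = 1.019525.
So the NZD growth factor = 1.0142748.
(1.0142748 − 1)/T = 0.057099, i.e. 5.71%.

5.71%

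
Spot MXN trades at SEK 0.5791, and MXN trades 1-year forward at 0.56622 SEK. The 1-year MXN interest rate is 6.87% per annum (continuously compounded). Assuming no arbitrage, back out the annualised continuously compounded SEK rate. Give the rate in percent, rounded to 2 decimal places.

T = 1 year.
CIP gives F = S · g_SEK/g_MXN, so g_SEK/g_MXN = 0.56622/0.5791 = 0.9777586.
The MXN side grows by e^(0.0687×1) = 1.0711148.
That pins the SEK growth at 1.0472917.
r = ln(1.0472917)/1 = 0.046207 → 4.62%.

4.62%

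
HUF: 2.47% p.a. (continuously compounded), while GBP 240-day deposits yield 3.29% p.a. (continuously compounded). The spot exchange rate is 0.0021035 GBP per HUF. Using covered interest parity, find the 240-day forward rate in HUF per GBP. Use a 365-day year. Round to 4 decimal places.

472.8418

T = 240/365 years.
Growth of 1 GBP over T: e^(0.0329×240/365) = 1.021868564.
HUF growth factor: e^(0.0247×240/365) = 1.016373699.
So F = 0.0021035 × 1.021868564 / 1.016373699 = 0.00211487224 (GBP/HUF).
Quoted the other way: 1/0.00211487224 = 472.8418 HUF per GBP.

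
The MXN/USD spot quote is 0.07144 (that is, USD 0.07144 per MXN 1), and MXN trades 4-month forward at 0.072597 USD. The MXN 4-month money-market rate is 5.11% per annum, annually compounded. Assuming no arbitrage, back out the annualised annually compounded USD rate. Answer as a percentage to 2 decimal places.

10.30%

T = 4/12 years.
CIP gives F = S · g_USD/g_MXN, so g_USD/g_MXN = 0.072597/0.07144 = 1.0161954.
The MXN side grows by (1 + 0.0511)^(4/12) = 1.0167512.
That pins the USD growth at 1.0332179.
Annualise: 1.0332179^(12/4) − 1 = 0.103001 = 10.30%.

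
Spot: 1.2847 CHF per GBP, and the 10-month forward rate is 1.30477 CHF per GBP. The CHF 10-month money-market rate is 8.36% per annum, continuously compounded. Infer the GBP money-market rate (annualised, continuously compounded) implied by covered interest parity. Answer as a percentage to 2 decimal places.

T = 10/12 years.
CIP gives F = S · g_CHF/g_GBP, so g_CHF/g_GBP = 1.30477/1.2847 = 1.0156223.
The CHF side grows by e^(0.0836×10/12) = 1.0721507.
Hence g_GBP = 1.0556589.
r = ln(1.0556589)/(10/12) = 0.064998 → 6.50%.

6.50%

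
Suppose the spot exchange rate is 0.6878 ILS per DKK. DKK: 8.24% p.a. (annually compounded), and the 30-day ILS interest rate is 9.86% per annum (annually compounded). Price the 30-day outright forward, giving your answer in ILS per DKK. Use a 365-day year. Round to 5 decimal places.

0.68864

T = 30/365 years.
Growth of 1 ILS over T: (1 + 0.0986)^(30/365) = 1.007759.
DKK growth factor: (1 + 0.0824)^(30/365) = 1.0065292.
CIP: F = S · (grow ILS)/(grow DKK) = 0.6878 × 1.007759/1.0065292 = 0.6886404 ILS per DKK.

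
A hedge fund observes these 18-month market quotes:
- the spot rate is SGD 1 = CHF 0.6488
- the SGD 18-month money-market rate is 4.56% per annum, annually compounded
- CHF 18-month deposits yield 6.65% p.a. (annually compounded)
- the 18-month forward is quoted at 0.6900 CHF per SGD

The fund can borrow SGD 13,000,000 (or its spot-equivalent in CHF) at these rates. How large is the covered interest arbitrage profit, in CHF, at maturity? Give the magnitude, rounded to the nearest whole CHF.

T = 18/12 years.
Keep in SGD, deliver into the forward: 13,000,000·1.069173933·0.6900 = CHF 9,590,490.18.
Swap to CHF now, deposit: 13,000,000·0.6488·1.101390407 = CHF 9,289,567.25.
The quoted forward overvalues SGD, so borrow CHF, buy SGD at spot, deposit the SGD at 4.56%, and sell the proceeds forward at 0.6900.
The gap between the two covered legs is CHF 300,923.

CHF 300,923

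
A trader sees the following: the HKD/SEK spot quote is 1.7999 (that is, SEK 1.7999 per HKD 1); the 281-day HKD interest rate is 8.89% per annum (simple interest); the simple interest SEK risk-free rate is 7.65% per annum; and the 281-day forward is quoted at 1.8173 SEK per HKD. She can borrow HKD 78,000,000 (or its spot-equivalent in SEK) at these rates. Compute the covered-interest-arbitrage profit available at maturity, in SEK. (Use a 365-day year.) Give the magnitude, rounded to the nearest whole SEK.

SEK 2,790,314

T = 281/365 years.
Keep in HKD, deliver into the forward: 78,000,000·1.06844082192·1.8173 = SEK 151,450,845.44.
Swap to SEK now, deposit: 78,000,000·1.7999·1.05889452055 = SEK 148,660,531.31.
The quoted forward overvalues HKD, so borrow SEK, buy HKD at spot, deposit the HKD at 8.89%, and sell the proceeds forward at 1.8173.
The gap between the two covered legs is SEK 2,790,314.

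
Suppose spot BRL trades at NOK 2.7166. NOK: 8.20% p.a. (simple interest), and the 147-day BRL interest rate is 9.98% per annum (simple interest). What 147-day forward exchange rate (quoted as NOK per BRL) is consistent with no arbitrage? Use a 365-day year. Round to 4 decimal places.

T = 147/365 years.
NOK growth factor: 1 + 0.0820×147/365 = 1.0330247.
BRL accumulates by 1 + 0.0998×147/365 = 1.0401934.
Forward (NOK per BRL) = 2.7166 × 1.0330247 / 1.0401934 = 2.697878.

2.6979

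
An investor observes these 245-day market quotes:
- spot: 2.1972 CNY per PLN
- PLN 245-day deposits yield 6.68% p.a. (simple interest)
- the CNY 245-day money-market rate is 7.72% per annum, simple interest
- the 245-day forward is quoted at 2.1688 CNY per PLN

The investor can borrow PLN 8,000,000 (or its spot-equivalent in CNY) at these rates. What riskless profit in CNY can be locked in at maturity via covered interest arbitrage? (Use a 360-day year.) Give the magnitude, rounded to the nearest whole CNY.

T = 245/360 years.
Keep in PLN, deliver into the forward: 8,000,000·1.0454611111·2.1688 = CNY 18,139,168.46.
Swap to CNY now, deposit: 8,000,000·2.1972·1.0525388889 = CNY 18,501,107.57.
The quoted forward undervalues PLN, so borrow PLN, convert to CNY at spot, deposit the CNY at 7.72%, and buy PLN forward at 2.1688 to cover the loan.
Arbitrage profit = |18,139,168.46 − 18,501,107.57| = CNY 361,939.

CNY 361,939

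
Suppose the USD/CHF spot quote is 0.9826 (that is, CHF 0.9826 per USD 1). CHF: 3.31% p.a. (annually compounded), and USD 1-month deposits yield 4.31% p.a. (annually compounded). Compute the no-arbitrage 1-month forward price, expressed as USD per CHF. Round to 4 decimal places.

1.0185

T = 1/12 years.
CHF growth factor: (1 + 0.0331)^(1/12) = 1.0027174.
Growth of 1 USD over T: (1 + 0.0431)^(1/12) = 1.0035226.
CIP: F = S · (grow CHF)/(grow USD) = 0.9826 × 1.0027174/1.0035226 = 0.9818116 CHF per USD.
Invert for USD per CHF: 1 / 0.9818116 = 1.0185.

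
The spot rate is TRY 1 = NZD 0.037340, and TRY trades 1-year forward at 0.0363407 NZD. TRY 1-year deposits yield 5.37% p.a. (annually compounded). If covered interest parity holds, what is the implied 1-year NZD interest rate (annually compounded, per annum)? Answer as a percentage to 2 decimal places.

T = 1 year.
By CIP, F/S equals the NZD-to-TRY growth ratio: 0.0363407/0.03734 = 0.9732378.
TRY growth factor: (1 + 0.0537)^1 = 1.053700.
So the NZD growth factor = 1.0255007.
Annualise: 1.0255007^(1/1) − 1 = 0.025501 = 2.55%.

2.55%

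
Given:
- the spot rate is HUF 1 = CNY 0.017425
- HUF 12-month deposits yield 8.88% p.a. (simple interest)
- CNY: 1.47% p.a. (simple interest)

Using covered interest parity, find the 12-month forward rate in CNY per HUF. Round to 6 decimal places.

T = 1 year.
CNY accumulates by 1 + 0.0147×1 = 1.014700.
Growth of 1 HUF over T: 1 + 0.0888×1 = 1.088800.
CIP: F = S · (grow CNY)/(grow HUF) = 0.017425 × 1.014700/1.088800 = 0.01623911 CNY per HUF.

0.016239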